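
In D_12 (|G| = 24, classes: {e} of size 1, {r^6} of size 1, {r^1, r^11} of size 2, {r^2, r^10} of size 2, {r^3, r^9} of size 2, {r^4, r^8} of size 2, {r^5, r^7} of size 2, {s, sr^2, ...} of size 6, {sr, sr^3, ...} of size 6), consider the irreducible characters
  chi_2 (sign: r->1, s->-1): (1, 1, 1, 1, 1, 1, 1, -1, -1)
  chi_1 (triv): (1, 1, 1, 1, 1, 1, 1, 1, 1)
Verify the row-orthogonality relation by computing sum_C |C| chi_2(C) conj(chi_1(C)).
Sum = 0; so <chi_2, chi_1> = 0 (distinct irreducibles are orthogonal).

Justification: Compute term by term over conjugacy classes (|C| * chi_2(C) * conj(chi_1(C))):
  1*(1)*conj(1) + 1*(1)*conj(1) + 2*(1)*conj(1) + 2*(1)*conj(1) + 2*(1)*conj(1) + 2*(1)*conj(1) + 2*(1)*conj(1) + 6*(-1)*conj(1) + 6*(-1)*conj(1)
  = (1) + (1) + (2) + (2) + (2) + (2) + (2) + (-6) + (-6)
  = 0.
Dividing by |G| = 24 gives 0/24 = 0, matching the row-orthogonality relation <chi_2, chi_1> = [chi_2 = chi_1].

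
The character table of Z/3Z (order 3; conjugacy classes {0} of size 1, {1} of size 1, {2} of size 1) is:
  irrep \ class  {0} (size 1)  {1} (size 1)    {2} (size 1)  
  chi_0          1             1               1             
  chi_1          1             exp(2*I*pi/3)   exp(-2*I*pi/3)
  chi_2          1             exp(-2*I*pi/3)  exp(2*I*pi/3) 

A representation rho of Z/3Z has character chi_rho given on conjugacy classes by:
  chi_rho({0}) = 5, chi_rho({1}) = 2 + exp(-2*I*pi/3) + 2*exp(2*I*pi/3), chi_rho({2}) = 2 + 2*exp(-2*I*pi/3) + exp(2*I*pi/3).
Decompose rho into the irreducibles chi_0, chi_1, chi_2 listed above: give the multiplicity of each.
Multiplicities: chi_0: 2, chi_1: 2, chi_2: 1.

Explanation: Use <chi_rho, chi> = (1/|G|) sum_C |C| * chi_rho(C) * conj(chi(C)) with |G| = 3 for each irreducible chi in the table:
  <chi_rho, chi_0> = (1/3)[1*(5)*conj(1) + 1*(2 + exp(-2*I*pi/3) + 2*exp(2*I*pi/3))*conj(1) + 1*(2 + 2*exp(-2*I*pi/3) + exp(2*I*pi/3))*conj(1)]
      = (1/3)[(5) + (2 + exp(-2*I*pi/3) + 2*exp(2*I*pi/3)) + (2 + 2*exp(-2*I*pi/3) + exp(2*I*pi/3))] = 6/3 = 2
  <chi_rho, chi_1> = (1/3)[1*(5)*conj(1) + 1*(2 + exp(-2*I*pi/3) + 2*exp(2*I*pi/3))*conj(exp(2*I*pi/3)) + 1*(2 + 2*exp(-2*I*pi/3) + exp(2*I*pi/3))*conj(exp(-2*I*pi/3))]
      = (1/3)[(5) + (2 + 2*exp(-2*I*pi/3) + exp(2*I*pi/3)) + (2 + exp(-2*I*pi/3) + 2*exp(2*I*pi/3))] = 6/3 = 2
  <chi_rho, chi_2> = (1/3)[1*(5)*conj(1) + 1*(2 + exp(-2*I*pi/3) + 2*exp(2*I*pi/3))*conj(exp(-2*I*pi/3)) + 1*(2 + 2*exp(-2*I*pi/3) + exp(2*I*pi/3))*conj(exp(2*I*pi/3))]
      = (1/3)[(5) + (-1) + (-1)] = 3/3 = 1
(Exp terms are combined using exp(i*s)*conj(exp(i*t)) = exp(i*(s-t)), and sums of them are collapsed using the identity that for every m > 1 the m distinct m-th roots of unity sum to 0, e.g. 1 + exp(2*I*pi/3) + exp(-2*I*pi/3) = 0.)
Dimension check: dim(rho) = sum (mult * dim) = 2*1 + 2*1 + 1*1 = 5 = chi_rho(e) = 5.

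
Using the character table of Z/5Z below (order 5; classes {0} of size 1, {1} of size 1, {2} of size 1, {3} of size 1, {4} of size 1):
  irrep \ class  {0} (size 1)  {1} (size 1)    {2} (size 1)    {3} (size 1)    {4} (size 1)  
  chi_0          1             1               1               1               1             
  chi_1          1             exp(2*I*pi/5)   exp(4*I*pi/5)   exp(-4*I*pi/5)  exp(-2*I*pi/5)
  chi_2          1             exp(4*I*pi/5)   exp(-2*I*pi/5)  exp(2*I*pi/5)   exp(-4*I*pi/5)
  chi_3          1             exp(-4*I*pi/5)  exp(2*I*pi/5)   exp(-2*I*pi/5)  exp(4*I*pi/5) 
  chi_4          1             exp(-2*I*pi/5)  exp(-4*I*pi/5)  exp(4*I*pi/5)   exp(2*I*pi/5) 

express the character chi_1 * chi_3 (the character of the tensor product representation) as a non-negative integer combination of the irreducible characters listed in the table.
chi_1 tensor chi_3 = chi_4 (all other irreducibles have multiplicity 0).

Working: The character of a tensor product is the pointwise product (chi_1 * chi_3)(C) = chi_1(C) * chi_3(C):
  {0}: (1)*(1), {1}: (exp(2*I*pi/5))*(exp(-4*I*pi/5)), {2}: (exp(4*I*pi/5))*(exp(2*I*pi/5)), {3}: (exp(-4*I*pi/5))*(exp(-2*I*pi/5)), {4}: (exp(-2*I*pi/5))*(exp(4*I*pi/5))
so (chi_1 * chi_3) takes values
  {0} -> 1, {1} -> exp(-2*I*pi/5), {2} -> exp(-4*I*pi/5), {3} -> exp(4*I*pi/5), {4} -> exp(2*I*pi/5).
Now take the inner product of this character with each irreducible chi from the table, <chi_1*chi_3, chi> = (1/5) sum_C |C| (chi_1*chi_3)(C) conj(chi(C)):
  <chi_1*chi_3, chi_0> = (1/5)[1*(1)*conj(1) + 1*(exp(-2*I*pi/5))*conj(1) + 1*(exp(-4*I*pi/5))*conj(1) + 1*(exp(4*I*pi/5))*conj(1) + 1*(exp(2*I*pi/5))*conj(1)]
      = (1/5)[(1) + (exp(-2*I*pi/5)) + (exp(-4*I*pi/5)) + (exp(4*I*pi/5)) + (exp(2*I*pi/5))] = 0/5 = 0
  <chi_1*chi_3, chi_1> = (1/5)[1*(1)*conj(1) + 1*(exp(-2*I*pi/5))*conj(exp(2*I*pi/5)) + 1*(exp(-4*I*pi/5))*conj(exp(4*I*pi/5)) + 1*(exp(4*I*pi/5))*conj(exp(-4*I*pi/5)) + 1*(exp(2*I*pi/5))*conj(exp(-2*I*pi/5))]
      = (1/5)[(1) + (exp(-4*I*pi/5)) + (exp(2*I*pi/5)) + (exp(-2*I*pi/5)) + (exp(4*I*pi/5))] = 0/5 = 0
  <chi_1*chi_3, chi_2> = (1/5)[1*(1)*conj(1) + 1*(exp(-2*I*pi/5))*conj(exp(4*I*pi/5)) + 1*(exp(-4*I*pi/5))*conj(exp(-2*I*pi/5)) + 1*(exp(4*I*pi/5))*conj(exp(2*I*pi/5)) + 1*(exp(2*I*pi/5))*conj(exp(-4*I*pi/5))]
      = (1/5)[(1) + (exp(4*I*pi/5)) + (exp(-2*I*pi/5)) + (exp(2*I*pi/5)) + (exp(-4*I*pi/5))] = 0/5 = 0
  <chi_1*chi_3, chi_3> = (1/5)[1*(1)*conj(1) + 1*(exp(-2*I*pi/5))*conj(exp(-4*I*pi/5)) + 1*(exp(-4*I*pi/5))*conj(exp(2*I*pi/5)) + 1*(exp(4*I*pi/5))*conj(exp(-2*I*pi/5)) + 1*(exp(2*I*pi/5))*conj(exp(4*I*pi/5))]
      = (1/5)[(1) + (exp(2*I*pi/5)) + (exp(4*I*pi/5)) + (exp(-4*I*pi/5)) + (exp(-2*I*pi/5))] = 0/5 = 0
  <chi_1*chi_3, chi_4> = (1/5)[1*(1)*conj(1) + 1*(exp(-2*I*pi/5))*conj(exp(-2*I*pi/5)) + 1*(exp(-4*I*pi/5))*conj(exp(-4*I*pi/5)) + 1*(exp(4*I*pi/5))*conj(exp(4*I*pi/5)) + 1*(exp(2*I*pi/5))*conj(exp(2*I*pi/5))]
      = (1/5)[(1) + (1) + (1) + (1) + (1)] = 5/5 = 1
(Exp terms are combined using exp(i*s)*conj(exp(i*t)) = exp(i*(s-t)), and sums of them are collapsed using the identity that for every m > 1 the m distinct m-th roots of unity sum to 0, e.g. 1 + exp(2*I*pi/3) + exp(-2*I*pi/3) = 0.)
Hence the multiplicities are chi_4: 1. Dimension check: dim(chi_1)*dim(chi_3) = 1*1 = 1 and sum (mult * dim) = 1*1 = 1.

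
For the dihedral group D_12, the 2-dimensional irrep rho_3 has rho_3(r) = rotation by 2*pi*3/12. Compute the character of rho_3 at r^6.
chi_{rho_3}(r^6) = 2*cos(2*pi*3*6/12) = -2

Solution. rho_3(r^6) is rotation by angle 2*pi*3*6/12, whose trace is 2*cos(2*pi*3*6/12) = -2.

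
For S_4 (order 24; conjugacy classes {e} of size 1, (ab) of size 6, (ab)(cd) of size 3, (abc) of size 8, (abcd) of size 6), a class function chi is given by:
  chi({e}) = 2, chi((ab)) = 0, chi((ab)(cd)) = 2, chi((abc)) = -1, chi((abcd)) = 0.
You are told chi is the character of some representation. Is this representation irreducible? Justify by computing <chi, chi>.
Irreducible: <chi, chi> = 1.

Explanation: <chi, chi> = (1/|G|) sum_C |C| * |chi(C)|^2 = (1/24)[1*|2|^2 + 6*|0|^2 + 3*|2|^2 + 8*|-1|^2 + 6*|0|^2]
  = (1/24)[(4) + (0) + (12) + (8) + (0)] = 24/24 = 1.
A character is irreducible iff <chi, chi> = 1, so this representation is irreducible.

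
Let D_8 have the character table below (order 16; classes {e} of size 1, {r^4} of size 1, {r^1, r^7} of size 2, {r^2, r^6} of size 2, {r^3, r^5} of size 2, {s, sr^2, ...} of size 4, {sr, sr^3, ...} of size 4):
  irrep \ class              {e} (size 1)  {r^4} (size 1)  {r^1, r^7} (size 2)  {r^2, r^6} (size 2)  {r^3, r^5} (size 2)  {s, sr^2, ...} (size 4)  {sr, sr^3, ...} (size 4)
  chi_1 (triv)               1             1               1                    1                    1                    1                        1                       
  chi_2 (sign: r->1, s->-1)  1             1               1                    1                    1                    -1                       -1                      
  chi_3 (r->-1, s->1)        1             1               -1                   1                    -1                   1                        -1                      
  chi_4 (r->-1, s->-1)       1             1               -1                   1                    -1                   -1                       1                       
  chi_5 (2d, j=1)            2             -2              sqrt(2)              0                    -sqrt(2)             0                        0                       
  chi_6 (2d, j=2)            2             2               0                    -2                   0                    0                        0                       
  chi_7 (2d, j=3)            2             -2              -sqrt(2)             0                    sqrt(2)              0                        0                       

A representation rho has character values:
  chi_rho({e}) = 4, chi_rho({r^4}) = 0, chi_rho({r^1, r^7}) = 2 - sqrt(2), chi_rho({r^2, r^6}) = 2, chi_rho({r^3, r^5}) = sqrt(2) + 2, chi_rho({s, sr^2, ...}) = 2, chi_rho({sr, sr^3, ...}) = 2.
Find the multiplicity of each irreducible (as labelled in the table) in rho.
Multiplicities: chi_1: 2, chi_2: 0, chi_3: 0, chi_4: 0, chi_5: 0, chi_6: 0, chi_7: 1.

Working: Use <chi_rho, chi> = (1/|G|) sum_C |C| * chi_rho(C) * conj(chi(C)) with |G| = 16 for each irreducible chi in the table:
  <chi_rho, chi_1> = (1/16)[1*(4)*conj(1) + 1*(0)*conj(1) + 2*(2 - sqrt(2))*conj(1) + 2*(2)*conj(1) + 2*(sqrt(2) + 2)*conj(1) + 4*(2)*conj(1) + 4*(2)*conj(1)]
      = (1/16)[(4) + (0) + (4 - 2*sqrt(2)) + (4) + (2*sqrt(2) + 4) + (8) + (8)] = 32/16 = 2
  <chi_rho, chi_2> = (1/16)[1*(4)*conj(1) + 1*(0)*conj(1) + 2*(2 - sqrt(2))*conj(1) + 2*(2)*conj(1) + 2*(sqrt(2) + 2)*conj(1) + 4*(2)*conj(-1) + 4*(2)*conj(-1)]
      = (1/16)[(4) + (0) + (4 - 2*sqrt(2)) + (4) + (2*sqrt(2) + 4) + (-8) + (-8)] = 0/16 = 0
  <chi_rho, chi_3> = (1/16)[1*(4)*conj(1) + 1*(0)*conj(1) + 2*(2 - sqrt(2))*conj(-1) + 2*(2)*conj(1) + 2*(sqrt(2) + 2)*conj(-1) + 4*(2)*conj(1) + 4*(2)*conj(-1)]
      = (1/16)[(4) + (0) + (-4 + 2*sqrt(2)) + (4) + (-4 - 2*sqrt(2)) + (8) + (-8)] = 0/16 = 0
  <chi_rho, chi_4> = (1/16)[1*(4)*conj(1) + 1*(0)*conj(1) + 2*(2 - sqrt(2))*conj(-1) + 2*(2)*conj(1) + 2*(sqrt(2) + 2)*conj(-1) + 4*(2)*conj(-1) + 4*(2)*conj(1)]
      = (1/16)[(4) + (0) + (-4 + 2*sqrt(2)) + (4) + (-4 - 2*sqrt(2)) + (-8) + (8)] = 0/16 = 0
  <chi_rho, chi_5> = (1/16)[1*(4)*conj(2) + 1*(0)*conj(-2) + 2*(2 - sqrt(2))*conj(sqrt(2)) + 2*(2)*conj(0) + 2*(sqrt(2) + 2)*conj(-sqrt(2)) + 4*(2)*conj(0) + 4*(2)*conj(0)]
      = (1/16)[(8) + (0) + (-4 + 4*sqrt(2)) + (0) + (-4*sqrt(2) - 4) + (0) + (0)] = 0/16 = 0
  <chi_rho, chi_6> = (1/16)[1*(4)*conj(2) + 1*(0)*conj(2) + 2*(2 - sqrt(2))*conj(0) + 2*(2)*conj(-2) + 2*(sqrt(2) + 2)*conj(0) + 4*(2)*conj(0) + 4*(2)*conj(0)]
      = (1/16)[(8) + (0) + (0) + (-8) + (0) + (0) + (0)] = 0/16 = 0
  <chi_rho, chi_7> = (1/16)[1*(4)*conj(2) + 1*(0)*conj(-2) + 2*(2 - sqrt(2))*conj(-sqrt(2)) + 2*(2)*conj(0) + 2*(sqrt(2) + 2)*conj(sqrt(2)) + 4*(2)*conj(0) + 4*(2)*conj(0)]
      = (1/16)[(8) + (0) + (4 - 4*sqrt(2)) + (0) + (4 + 4*sqrt(2)) + (0) + (0)] = 16/16 = 1
Dimension check: dim(rho) = sum (mult * dim) = 2*1 + 0*1 + 0*1 + 0*1 + 0*2 + 0*2 + 1*2 = 4 = chi_rho(e) = 4.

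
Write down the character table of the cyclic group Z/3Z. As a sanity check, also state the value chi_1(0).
Character table of Z/3Z (irreps indexed chi_0,...,chi_2 with chi_k(m) = zeta_3^(k*m), zeta_3 = exp(2*pi*i/3)):
  irrep \ class  {0} (size 1)  {1} (size 1)    {2} (size 1)  
  chi_0          1             1               1             
  chi_1          1             exp(2*I*pi/3)   exp(-2*I*pi/3)
  chi_2          1             exp(-2*I*pi/3)  exp(2*I*pi/3) 

Spot check: chi_1(0) = zeta_3^(1*0) = zeta_3^0 = 1.

Why: Z/3Z is abelian, so all 3 irreducible complex representations are 1-dimensional. They are given by chi_k(m) = zeta_3^(k*m) for k = 0,...,2. Row orthogonality: sum_m chi_k(m) conj(chi_l(m)) = 3 * [k = l].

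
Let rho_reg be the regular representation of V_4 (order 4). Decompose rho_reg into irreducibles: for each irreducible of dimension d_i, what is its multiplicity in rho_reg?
Each irreducible V_i of dimension d_i appears with multiplicity d_i, i.e. rho_reg = (direct sum over all irreducibles V_i) d_i V_i. The irreducible dimensions for V_4 are 1, 1, 1, 1: 4 irreducibles of dimension 1, each with multiplicity 1. Total dimension 4*1*1 = 4 = |G|.

Justification: General theorem: in the regular representation of a finite group G, each irreducible appears with multiplicity equal to its dimension. Check: dim(rho_reg) = sum d_i^2 = 1 + 1 + 1 + 1 = 4 = |G|.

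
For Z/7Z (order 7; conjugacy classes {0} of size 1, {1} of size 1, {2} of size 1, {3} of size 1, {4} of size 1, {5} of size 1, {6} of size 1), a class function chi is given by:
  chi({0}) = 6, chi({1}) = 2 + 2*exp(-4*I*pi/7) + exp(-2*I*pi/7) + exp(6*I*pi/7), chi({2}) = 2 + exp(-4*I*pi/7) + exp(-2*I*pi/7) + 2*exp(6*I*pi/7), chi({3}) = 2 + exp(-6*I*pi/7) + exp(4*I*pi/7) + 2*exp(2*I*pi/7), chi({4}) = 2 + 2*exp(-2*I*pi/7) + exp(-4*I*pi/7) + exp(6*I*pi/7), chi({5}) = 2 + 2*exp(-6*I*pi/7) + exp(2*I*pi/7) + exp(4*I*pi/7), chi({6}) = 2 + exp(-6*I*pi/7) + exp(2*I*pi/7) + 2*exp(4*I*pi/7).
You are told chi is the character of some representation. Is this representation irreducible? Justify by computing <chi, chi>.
Not irreducible (reducible): <chi, chi> = 10 > 1.

Proof sketch: <chi, chi> = (1/|G|) sum_C |C| * |chi(C)|^2 = (1/7)[1*|6|^2 + 1*|2 + 2*exp(-4*I*pi/7) + exp(-2*I*pi/7) + exp(6*I*pi/7)|^2 + 1*|2 + exp(-4*I*pi/7) + exp(-2*I*pi/7) + 2*exp(6*I*pi/7)|^2 + 1*|2 + exp(-6*I*pi/7) + exp(4*I*pi/7) + 2*exp(2*I*pi/7)|^2 + 1*|2 + 2*exp(-2*I*pi/7) + exp(-4*I*pi/7) + exp(6*I*pi/7)|^2 + 1*|2 + 2*exp(-6*I*pi/7) + exp(2*I*pi/7) + exp(4*I*pi/7)|^2 + 1*|2 + exp(-6*I*pi/7) + exp(2*I*pi/7) + 2*exp(4*I*pi/7)|^2]
  = (1/7)[(36) + (10 + 6*exp(-4*I*pi/7) + 4*exp(-2*I*pi/7) + 3*exp(-6*I*pi/7) + 3*exp(6*I*pi/7) + 4*exp(2*I*pi/7) + 6*exp(4*I*pi/7)) + (10 + 4*exp(-4*I*pi/7) + 6*exp(-6*I*pi/7) + 3*exp(-2*I*pi/7) + 3*exp(2*I*pi/7) + 6*exp(6*I*pi/7) + 4*exp(4*I*pi/7)) + (10 + 6*exp(-2*I*pi/7) + 3*exp(-4*I*pi/7) + 4*exp(-6*I*pi/7) + 4*exp(6*I*pi/7) + 3*exp(4*I*pi/7) + 6*exp(2*I*pi/7)) + (10 + 6*exp(-2*I*pi/7) + 3*exp(-4*I*pi/7) + 4*exp(-6*I*pi/7) + 4*exp(6*I*pi/7) + 3*exp(4*I*pi/7) + 6*exp(2*I*pi/7)) + (10 + 4*exp(-4*I*pi/7) + 6*exp(-6*I*pi/7) + 3*exp(-2*I*pi/7) + 3*exp(2*I*pi/7) + 6*exp(6*I*pi/7) + 4*exp(4*I*pi/7)) + (10 + 6*exp(-4*I*pi/7) + 4*exp(-2*I*pi/7) + 3*exp(-6*I*pi/7) + 3*exp(6*I*pi/7) + 4*exp(2*I*pi/7) + 6*exp(4*I*pi/7))] = 70/7 = 10.
(Exp terms are combined using exp(i*s)*conj(exp(i*t)) = exp(i*(s-t)), and sums of them are collapsed using the identity that for every m > 1 the m distinct m-th roots of unity sum to 0, e.g. 1 + exp(2*I*pi/3) + exp(-2*I*pi/3) = 0.)
A character is irreducible iff <chi, chi> = 1, so this representation is reducible.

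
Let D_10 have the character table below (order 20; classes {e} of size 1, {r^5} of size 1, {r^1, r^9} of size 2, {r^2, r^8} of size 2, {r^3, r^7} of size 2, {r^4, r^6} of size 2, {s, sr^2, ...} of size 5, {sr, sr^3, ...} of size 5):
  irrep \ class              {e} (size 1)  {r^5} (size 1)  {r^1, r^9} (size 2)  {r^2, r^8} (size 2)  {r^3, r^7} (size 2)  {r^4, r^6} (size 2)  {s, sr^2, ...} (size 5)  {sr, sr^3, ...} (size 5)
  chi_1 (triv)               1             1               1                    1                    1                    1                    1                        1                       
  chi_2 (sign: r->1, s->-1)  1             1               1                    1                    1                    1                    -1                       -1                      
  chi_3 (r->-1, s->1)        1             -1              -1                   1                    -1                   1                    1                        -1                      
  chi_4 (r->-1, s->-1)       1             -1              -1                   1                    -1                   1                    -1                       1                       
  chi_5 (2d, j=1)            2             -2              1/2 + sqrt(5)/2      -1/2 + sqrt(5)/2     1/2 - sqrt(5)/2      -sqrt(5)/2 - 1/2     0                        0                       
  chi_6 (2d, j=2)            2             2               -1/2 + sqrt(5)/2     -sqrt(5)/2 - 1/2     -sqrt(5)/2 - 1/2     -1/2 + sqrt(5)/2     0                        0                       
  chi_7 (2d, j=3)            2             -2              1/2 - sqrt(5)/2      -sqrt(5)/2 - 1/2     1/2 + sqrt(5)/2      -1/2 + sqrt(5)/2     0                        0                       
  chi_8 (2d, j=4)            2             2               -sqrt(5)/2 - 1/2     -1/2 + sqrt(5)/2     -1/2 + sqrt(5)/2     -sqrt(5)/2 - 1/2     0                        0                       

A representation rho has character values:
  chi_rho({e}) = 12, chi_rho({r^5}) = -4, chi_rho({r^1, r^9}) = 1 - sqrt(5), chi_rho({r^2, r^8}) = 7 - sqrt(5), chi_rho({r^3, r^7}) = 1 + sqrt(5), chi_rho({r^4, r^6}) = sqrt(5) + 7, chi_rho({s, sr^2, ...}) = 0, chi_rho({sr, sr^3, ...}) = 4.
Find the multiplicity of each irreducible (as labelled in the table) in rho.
Multiplicities: chi_1: 3, chi_2: 1, chi_3: 1, chi_4: 3, chi_5: 0, chi_6: 0, chi_7: 2, chi_8: 0.

Use <chi_rho, chi> = (1/|G|) sum_C |C| * chi_rho(C) * conj(chi(C)) with |G| = 20 for each irreducible chi in the table:
  <chi_rho, chi_1> = (1/20)[1*(12)*conj(1) + 1*(-4)*conj(1) + 2*(1 - sqrt(5))*conj(1) + 2*(7 - sqrt(5))*conj(1) + 2*(1 + sqrt(5))*conj(1) + 2*(sqrt(5) + 7)*conj(1) + 5*(0)*conj(1) + 5*(4)*conj(1)]
      = (1/20)[(12) + (-4) + (2 - 2*sqrt(5)) + (14 - 2*sqrt(5)) + (2 + 2*sqrt(5)) + (2*sqrt(5) + 14) + (0) + (20)] = 60/20 = 3
  <chi_rho, chi_2> = (1/20)[1*(12)*conj(1) + 1*(-4)*conj(1) + 2*(1 - sqrt(5))*conj(1) + 2*(7 - sqrt(5))*conj(1) + 2*(1 + sqrt(5))*conj(1) + 2*(sqrt(5) + 7)*conj(1) + 5*(0)*conj(-1) + 5*(4)*conj(-1)]
      = (1/20)[(12) + (-4) + (2 - 2*sqrt(5)) + (14 - 2*sqrt(5)) + (2 + 2*sqrt(5)) + (2*sqrt(5) + 14) + (0) + (-20)] = 20/20 = 1
  <chi_rho, chi_3> = (1/20)[1*(12)*conj(1) + 1*(-4)*conj(-1) + 2*(1 - sqrt(5))*conj(-1) + 2*(7 - sqrt(5))*conj(1) + 2*(1 + sqrt(5))*conj(-1) + 2*(sqrt(5) + 7)*conj(1) + 5*(0)*conj(1) + 5*(4)*conj(-1)]
      = (1/20)[(12) + (4) + (-2 + 2*sqrt(5)) + (14 - 2*sqrt(5)) + (-2*sqrt(5) - 2) + (2*sqrt(5) + 14) + (0) + (-20)] = 20/20 = 1
  <chi_rho, chi_4> = (1/20)[1*(12)*conj(1) + 1*(-4)*conj(-1) + 2*(1 - sqrt(5))*conj(-1) + 2*(7 - sqrt(5))*conj(1) + 2*(1 + sqrt(5))*conj(-1) + 2*(sqrt(5) + 7)*conj(1) + 5*(0)*conj(-1) + 5*(4)*conj(1)]
      = (1/20)[(12) + (4) + (-2 + 2*sqrt(5)) + (14 - 2*sqrt(5)) + (-2*sqrt(5) - 2) + (2*sqrt(5) + 14) + (0) + (20)] = 60/20 = 3
  <chi_rho, chi_5> = (1/20)[1*(12)*conj(2) + 1*(-4)*conj(-2) + 2*(1 - sqrt(5))*conj(1/2 + sqrt(5)/2) + 2*(7 - sqrt(5))*conj(-1/2 + sqrt(5)/2) + 2*(1 + sqrt(5))*conj(1/2 - sqrt(5)/2) + 2*(sqrt(5) + 7)*conj(-sqrt(5)/2 - 1/2) + 5*(0)*conj(0) + 5*(4)*conj(0)]
      = (1/20)[(24) + (8) + (-4) + (-12 + 8*sqrt(5)) + (-4) + (-8*sqrt(5) - 12) + (0) + (0)] = 0/20 = 0
  <chi_rho, chi_6> = (1/20)[1*(12)*conj(2) + 1*(-4)*conj(2) + 2*(1 - sqrt(5))*conj(-1/2 + sqrt(5)/2) + 2*(7 - sqrt(5))*conj(-sqrt(5)/2 - 1/2) + 2*(1 + sqrt(5))*conj(-sqrt(5)/2 - 1/2) + 2*(sqrt(5) + 7)*conj(-1/2 + sqrt(5)/2) + 5*(0)*conj(0) + 5*(4)*conj(0)]
      = (1/20)[(24) + (-8) + (-6 + 2*sqrt(5)) + (-6*sqrt(5) - 2) + (-6 - 2*sqrt(5)) + (-2 + 6*sqrt(5)) + (0) + (0)] = 0/20 = 0
  <chi_rho, chi_7> = (1/20)[1*(12)*conj(2) + 1*(-4)*conj(-2) + 2*(1 - sqrt(5))*conj(1/2 - sqrt(5)/2) + 2*(7 - sqrt(5))*conj(-sqrt(5)/2 - 1/2) + 2*(1 + sqrt(5))*conj(1/2 + sqrt(5)/2) + 2*(sqrt(5) + 7)*conj(-1/2 + sqrt(5)/2) + 5*(0)*conj(0) + 5*(4)*conj(0)]
      = (1/20)[(24) + (8) + (6 - 2*sqrt(5)) + (-6*sqrt(5) - 2) + (2*sqrt(5) + 6) + (-2 + 6*sqrt(5)) + (0) + (0)] = 40/20 = 2
  <chi_rho, chi_8> = (1/20)[1*(12)*conj(2) + 1*(-4)*conj(2) + 2*(1 - sqrt(5))*conj(-sqrt(5)/2 - 1/2) + 2*(7 - sqrt(5))*conj(-1/2 + sqrt(5)/2) + 2*(1 + sqrt(5))*conj(-1/2 + sqrt(5)/2) + 2*(sqrt(5) + 7)*conj(-sqrt(5)/2 - 1/2) + 5*(0)*conj(0) + 5*(4)*conj(0)]
      = (1/20)[(24) + (-8) + (4) + (-12 + 8*sqrt(5)) + (4) + (-8*sqrt(5) - 12) + (0) + (0)] = 0/20 = 0
Dimension check: dim(rho) = sum (mult * dim) = 3*1 + 1*1 + 1*1 + 3*1 + 0*2 + 0*2 + 2*2 + 0*2 = 12 = chi_rho(e) = 12.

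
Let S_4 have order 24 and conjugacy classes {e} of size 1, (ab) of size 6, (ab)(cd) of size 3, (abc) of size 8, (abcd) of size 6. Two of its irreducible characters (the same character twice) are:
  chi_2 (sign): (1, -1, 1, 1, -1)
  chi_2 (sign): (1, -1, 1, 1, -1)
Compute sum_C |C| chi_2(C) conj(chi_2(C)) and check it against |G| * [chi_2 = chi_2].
Sum = 24 = |G| = 24; so <chi_2, chi_2> = 1 (norm-1 confirms irreducibility).

Details: Compute term by term over conjugacy classes (|C| * chi_2(C) * conj(chi_2(C))):
  1*(1)*conj(1) + 6*(-1)*conj(-1) + 3*(1)*conj(1) + 8*(1)*conj(1) + 6*(-1)*conj(-1)
  = (1) + (6) + (3) + (8) + (6)
  = 24.
Dividing by |G| = 24 gives 24/24 = 1, matching the row-orthogonality relation <chi_2, chi_2> = [chi_2 = chi_2].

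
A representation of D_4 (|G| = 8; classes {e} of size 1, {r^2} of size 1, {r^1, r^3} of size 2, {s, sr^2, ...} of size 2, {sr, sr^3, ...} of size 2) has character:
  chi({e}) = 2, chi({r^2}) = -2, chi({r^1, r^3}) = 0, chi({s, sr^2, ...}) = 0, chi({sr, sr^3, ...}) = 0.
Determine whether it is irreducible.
Irreducible: <chi, chi> = 1.

Working: <chi, chi> = (1/|G|) sum_C |C| * |chi(C)|^2 = (1/8)[1*|2|^2 + 1*|-2|^2 + 2*|0|^2 + 2*|0|^2 + 2*|0|^2]
  = (1/8)[(4) + (4) + (0) + (0) + (0)] = 8/8 = 1.
A character is irreducible iff <chi, chi> = 1, so this representation is irreducible.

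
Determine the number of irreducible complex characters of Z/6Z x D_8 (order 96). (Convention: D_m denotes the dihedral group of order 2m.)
42

Explanation: The number of irreducible complex representations of a finite group equals its number of conjugacy classes. For a direct product, #classes(G x H) = #classes(G) * #classes(H). Z/6Z has 6 classes (abelian), D_8 has 7 classes, so 6 * 7 = 42, so Z/6Z x D_8 (order 96) has exactly 42 irreducible complex representations.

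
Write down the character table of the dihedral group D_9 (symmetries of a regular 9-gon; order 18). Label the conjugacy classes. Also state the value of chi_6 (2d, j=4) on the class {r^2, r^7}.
Conjugacy classes: {e} of size 1, {r^1, r^8} of size 2, {r^2, r^7} of size 2, {r^3, r^6} of size 2, {r^4, r^5} of size 2, {s, sr, ..., sr^8} of size 9.
Character table:
  irrep \ class              {e} (size 1)  {r^1, r^8} (size 2)  {r^2, r^7} (size 2)  {r^3, r^6} (size 2)  {r^4, r^5} (size 2)  {s, sr, ..., sr^8} (size 9)
  chi_1 (triv)               1             1                    1                    1                    1                    1                          
  chi_2 (sign: r->1, s->-1)  1             1                    1                    1                    1                    -1                         
  chi_3 (2d, j=1)            2             2*cos(2*pi/9)        2*cos(4*pi/9)        -1                   -2*cos(pi/9)         0                          
  chi_4 (2d, j=2)            2             2*cos(4*pi/9)        -2*cos(pi/9)         -1                   2*cos(2*pi/9)        0                          
  chi_5 (2d, j=3)            2             -1                   -1                   2                    -1                   0                          
  chi_6 (2d, j=4)            2             -2*cos(pi/9)         2*cos(2*pi/9)        -1                   2*cos(4*pi/9)        0                          

Spot check: chi_6 (2d, j=4) on {r^2, r^7} = 2*cos(2*pi/9).

Derivation: D_9 has order 2*9 = 18 with 6 conjugacy classes, hence 6 irreducibles. Sum of squared dims 1 + 1 + 4 + 4 + 4 + 4 = 18 = |G|. Linear characters come from the abelianisation; the 2-dimensional irreps have character r^k -> 2*cos(2*pi*j*k/9), reflections -> 0.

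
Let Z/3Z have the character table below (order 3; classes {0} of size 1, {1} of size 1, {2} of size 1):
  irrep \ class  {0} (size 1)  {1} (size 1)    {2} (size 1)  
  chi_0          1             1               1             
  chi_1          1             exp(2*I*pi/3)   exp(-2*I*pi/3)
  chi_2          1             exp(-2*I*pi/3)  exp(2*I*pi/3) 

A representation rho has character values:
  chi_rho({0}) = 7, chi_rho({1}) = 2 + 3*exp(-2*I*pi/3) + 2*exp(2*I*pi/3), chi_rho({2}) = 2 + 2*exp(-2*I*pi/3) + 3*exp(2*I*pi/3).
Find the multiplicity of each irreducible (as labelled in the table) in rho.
Multiplicities: chi_0: 2, chi_1: 2, chi_2: 3.

Proof sketch: Use <chi_rho, chi> = (1/|G|) sum_C |C| * chi_rho(C) * conj(chi(C)) with |G| = 3 for each irreducible chi in the table:
  <chi_rho, chi_0> = (1/3)[1*(7)*conj(1) + 1*(2 + 3*exp(-2*I*pi/3) + 2*exp(2*I*pi/3))*conj(1) + 1*(2 + 2*exp(-2*I*pi/3) + 3*exp(2*I*pi/3))*conj(1)]
      = (1/3)[(7) + (2 + 3*exp(-2*I*pi/3) + 2*exp(2*I*pi/3)) + (2 + 2*exp(-2*I*pi/3) + 3*exp(2*I*pi/3))] = 6/3 = 2
  <chi_rho, chi_1> = (1/3)[1*(7)*conj(1) + 1*(2 + 3*exp(-2*I*pi/3) + 2*exp(2*I*pi/3))*conj(exp(2*I*pi/3)) + 1*(2 + 2*exp(-2*I*pi/3) + 3*exp(2*I*pi/3))*conj(exp(-2*I*pi/3))]
      = (1/3)[(7) + (2 + 2*exp(-2*I*pi/3) + 3*exp(2*I*pi/3)) + (2 + 3*exp(-2*I*pi/3) + 2*exp(2*I*pi/3))] = 6/3 = 2
  <chi_rho, chi_2> = (1/3)[1*(7)*conj(1) + 1*(2 + 3*exp(-2*I*pi/3) + 2*exp(2*I*pi/3))*conj(exp(-2*I*pi/3)) + 1*(2 + 2*exp(-2*I*pi/3) + 3*exp(2*I*pi/3))*conj(exp(2*I*pi/3))]
      = (1/3)[(7) + (1) + (1)] = 9/3 = 3
(Exp terms are combined using exp(i*s)*conj(exp(i*t)) = exp(i*(s-t)), and sums of them are collapsed using the identity that for every m > 1 the m distinct m-th roots of unity sum to 0, e.g. 1 + exp(2*I*pi/3) + exp(-2*I*pi/3) = 0.)
Dimension check: dim(rho) = sum (mult * dim) = 2*1 + 2*1 + 3*1 = 7 = chi_rho(e) = 7.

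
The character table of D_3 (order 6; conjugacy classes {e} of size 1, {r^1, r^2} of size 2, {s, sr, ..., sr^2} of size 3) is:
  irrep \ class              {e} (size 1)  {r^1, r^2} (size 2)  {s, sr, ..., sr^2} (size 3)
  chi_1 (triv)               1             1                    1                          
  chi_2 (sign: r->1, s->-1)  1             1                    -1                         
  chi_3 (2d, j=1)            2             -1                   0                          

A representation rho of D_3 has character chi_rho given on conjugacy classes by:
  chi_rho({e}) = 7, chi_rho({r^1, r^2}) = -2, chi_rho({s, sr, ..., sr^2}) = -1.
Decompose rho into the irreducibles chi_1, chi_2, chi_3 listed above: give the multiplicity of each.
Multiplicities: chi_1: 0, chi_2: 1, chi_3: 3.

Justification: Use <chi_rho, chi> = (1/|G|) sum_C |C| * chi_rho(C) * conj(chi(C)) with |G| = 6 for each irreducible chi in the table:
  <chi_rho, chi_1> = (1/6)[1*(7)*conj(1) + 2*(-2)*conj(1) + 3*(-1)*conj(1)]
      = (1/6)[(7) + (-4) + (-3)] = 0/6 = 0
  <chi_rho, chi_2> = (1/6)[1*(7)*conj(1) + 2*(-2)*conj(1) + 3*(-1)*conj(-1)]
      = (1/6)[(7) + (-4) + (3)] = 6/6 = 1
  <chi_rho, chi_3> = (1/6)[1*(7)*conj(2) + 2*(-2)*conj(-1) + 3*(-1)*conj(0)]
      = (1/6)[(14) + (4) + (0)] = 18/6 = 3
Dimension check: dim(rho) = sum (mult * dim) = 0*1 + 1*1 + 3*2 = 7 = chi_rho(e) = 7.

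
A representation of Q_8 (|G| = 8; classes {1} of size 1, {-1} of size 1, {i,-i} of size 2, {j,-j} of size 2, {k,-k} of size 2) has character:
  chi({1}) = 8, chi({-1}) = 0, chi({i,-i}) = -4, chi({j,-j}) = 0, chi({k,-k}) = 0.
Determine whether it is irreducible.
Not irreducible (reducible): <chi, chi> = 12 > 1.

Why: <chi, chi> = (1/|G|) sum_C |C| * |chi(C)|^2 = (1/8)[1*|8|^2 + 1*|0|^2 + 2*|-4|^2 + 2*|0|^2 + 2*|0|^2]
  = (1/8)[(64) + (0) + (32) + (0) + (0)] = 96/8 = 12.
A character is irreducible iff <chi, chi> = 1, so this representation is reducible.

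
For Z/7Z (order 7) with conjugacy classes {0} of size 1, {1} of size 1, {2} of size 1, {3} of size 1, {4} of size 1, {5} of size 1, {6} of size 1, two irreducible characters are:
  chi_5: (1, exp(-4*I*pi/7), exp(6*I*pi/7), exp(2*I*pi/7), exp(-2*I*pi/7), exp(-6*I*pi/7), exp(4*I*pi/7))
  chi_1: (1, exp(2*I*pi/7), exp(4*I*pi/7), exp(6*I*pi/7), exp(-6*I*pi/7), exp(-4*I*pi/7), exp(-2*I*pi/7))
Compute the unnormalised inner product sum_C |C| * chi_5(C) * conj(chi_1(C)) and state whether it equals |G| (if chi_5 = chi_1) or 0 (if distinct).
Sum = 0; so <chi_5, chi_1> = 0 (distinct irreducibles are orthogonal).

Compute term by term over conjugacy classes (|C| * chi_5(C) * conj(chi_1(C))):
  1*(1)*conj(1) + 1*(exp(-4*I*pi/7))*conj(exp(2*I*pi/7)) + 1*(exp(6*I*pi/7))*conj(exp(4*I*pi/7)) + 1*(exp(2*I*pi/7))*conj(exp(6*I*pi/7)) + 1*(exp(-2*I*pi/7))*conj(exp(-6*I*pi/7)) + 1*(exp(-6*I*pi/7))*conj(exp(-4*I*pi/7)) + 1*(exp(4*I*pi/7))*conj(exp(-2*I*pi/7))
  = (1) + (exp(-6*I*pi/7)) + (exp(2*I*pi/7)) + (exp(-4*I*pi/7)) + (exp(4*I*pi/7)) + (exp(-2*I*pi/7)) + (exp(6*I*pi/7))
  = 0.
(Exp terms are combined using exp(i*s)*conj(exp(i*t)) = exp(i*(s-t)), and sums of them are collapsed using the identity that for every m > 1 the m distinct m-th roots of unity sum to 0, e.g. 1 + exp(2*I*pi/3) + exp(-2*I*pi/3) = 0.)
Dividing by |G| = 7 gives 0/7 = 0, matching the row-orthogonality relation <chi_5, chi_1> = [chi_5 = chi_1].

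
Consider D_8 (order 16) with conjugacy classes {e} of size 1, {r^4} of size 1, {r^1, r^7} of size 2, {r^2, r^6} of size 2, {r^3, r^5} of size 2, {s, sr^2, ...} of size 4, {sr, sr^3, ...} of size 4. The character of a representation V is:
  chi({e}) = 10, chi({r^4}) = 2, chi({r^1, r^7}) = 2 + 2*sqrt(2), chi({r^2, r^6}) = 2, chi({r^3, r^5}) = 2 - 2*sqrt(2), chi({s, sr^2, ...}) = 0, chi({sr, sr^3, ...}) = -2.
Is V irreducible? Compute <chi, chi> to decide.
Not irreducible (reducible): <chi, chi> = 11 > 1.

Reasoning: <chi, chi> = (1/|G|) sum_C |C| * |chi(C)|^2 = (1/16)[1*|10|^2 + 1*|2|^2 + 2*|2 + 2*sqrt(2)|^2 + 2*|2|^2 + 2*|2 - 2*sqrt(2)|^2 + 4*|0|^2 + 4*|-2|^2]
  = (1/16)[(100) + (4) + (16*sqrt(2) + 24) + (8) + (24 - 16*sqrt(2)) + (0) + (16)] = 176/16 = 11.
A character is irreducible iff <chi, chi> = 1, so this representation is reducible.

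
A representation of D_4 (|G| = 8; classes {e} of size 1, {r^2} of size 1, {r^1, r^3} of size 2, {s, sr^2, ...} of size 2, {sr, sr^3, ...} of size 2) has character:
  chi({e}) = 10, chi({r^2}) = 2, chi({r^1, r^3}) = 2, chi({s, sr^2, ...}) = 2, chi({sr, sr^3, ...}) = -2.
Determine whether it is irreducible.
Not irreducible (reducible): <chi, chi> = 16 > 1.

Argument: <chi, chi> = (1/|G|) sum_C |C| * |chi(C)|^2 = (1/8)[1*|10|^2 + 1*|2|^2 + 2*|2|^2 + 2*|2|^2 + 2*|-2|^2]
  = (1/8)[(100) + (4) + (8) + (8) + (8)] = 128/8 = 16.
A character is irreducible iff <chi, chi> = 1, so this representation is reducible.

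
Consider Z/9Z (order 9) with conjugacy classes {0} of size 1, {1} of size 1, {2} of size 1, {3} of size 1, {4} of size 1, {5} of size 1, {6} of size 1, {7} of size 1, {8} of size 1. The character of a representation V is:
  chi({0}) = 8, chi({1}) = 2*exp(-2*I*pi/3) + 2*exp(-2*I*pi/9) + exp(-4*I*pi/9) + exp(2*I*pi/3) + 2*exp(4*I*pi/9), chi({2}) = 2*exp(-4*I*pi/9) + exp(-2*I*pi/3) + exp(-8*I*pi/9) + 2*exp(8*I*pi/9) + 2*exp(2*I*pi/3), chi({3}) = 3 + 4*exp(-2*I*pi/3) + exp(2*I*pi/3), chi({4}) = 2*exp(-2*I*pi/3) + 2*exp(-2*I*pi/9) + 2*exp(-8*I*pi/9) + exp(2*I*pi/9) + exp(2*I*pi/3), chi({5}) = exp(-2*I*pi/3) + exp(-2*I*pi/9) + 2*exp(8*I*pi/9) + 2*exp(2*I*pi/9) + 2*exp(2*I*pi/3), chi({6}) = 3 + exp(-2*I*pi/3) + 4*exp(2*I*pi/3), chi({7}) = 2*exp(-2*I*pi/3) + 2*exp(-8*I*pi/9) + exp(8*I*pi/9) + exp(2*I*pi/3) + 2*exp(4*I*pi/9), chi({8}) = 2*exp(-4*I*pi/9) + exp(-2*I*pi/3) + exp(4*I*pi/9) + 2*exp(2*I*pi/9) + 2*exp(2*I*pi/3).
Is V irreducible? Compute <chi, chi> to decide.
Not irreducible (reducible): <chi, chi> = 14 > 1.

Justification: <chi, chi> = (1/|G|) sum_C |C| * |chi(C)|^2 = (1/9)[1*|8|^2 + 1*|2*exp(-2*I*pi/3) + 2*exp(-2*I*pi/9) + exp(-4*I*pi/9) + exp(2*I*pi/3) + 2*exp(4*I*pi/9)|^2 + 1*|2*exp(-4*I*pi/9) + exp(-2*I*pi/3) + exp(-8*I*pi/9) + 2*exp(8*I*pi/9) + 2*exp(2*I*pi/3)|^2 + 1*|3 + 4*exp(-2*I*pi/3) + exp(2*I*pi/3)|^2 + 1*|2*exp(-2*I*pi/3) + 2*exp(-2*I*pi/9) + 2*exp(-8*I*pi/9) + exp(2*I*pi/9) + exp(2*I*pi/3)|^2 + 1*|exp(-2*I*pi/3) + exp(-2*I*pi/9) + 2*exp(8*I*pi/9) + 2*exp(2*I*pi/9) + 2*exp(2*I*pi/3)|^2 + 1*|3 + exp(-2*I*pi/3) + 4*exp(2*I*pi/3)|^2 + 1*|2*exp(-2*I*pi/3) + 2*exp(-8*I*pi/9) + exp(8*I*pi/9) + exp(2*I*pi/3) + 2*exp(4*I*pi/9)|^2 + 1*|2*exp(-4*I*pi/9) + exp(-2*I*pi/3) + exp(4*I*pi/9) + 2*exp(2*I*pi/9) + 2*exp(2*I*pi/3)|^2]
  = (1/9)[(64) + (14 + 6*exp(-2*I*pi/3) + 4*exp(-4*I*pi/9) + 6*exp(-2*I*pi/9) + 9*exp(-8*I*pi/9) + 9*exp(8*I*pi/9) + 6*exp(2*I*pi/9) + 4*exp(4*I*pi/9) + 6*exp(2*I*pi/3)) + (14 + 6*exp(-4*I*pi/9) + 9*exp(-2*I*pi/9) + 6*exp(-2*I*pi/3) + 4*exp(-8*I*pi/9) + 4*exp(8*I*pi/9) + 6*exp(2*I*pi/3) + 9*exp(2*I*pi/9) + 6*exp(4*I*pi/9)) + (7) + (14 + 9*exp(-4*I*pi/9) + 6*exp(-2*I*pi/3) + 4*exp(-2*I*pi/9) + 6*exp(-8*I*pi/9) + 6*exp(8*I*pi/9) + 4*exp(2*I*pi/9) + 6*exp(2*I*pi/3) + 9*exp(4*I*pi/9)) + (14 + 9*exp(-4*I*pi/9) + 6*exp(-2*I*pi/3) + 4*exp(-2*I*pi/9) + 6*exp(-8*I*pi/9) + 6*exp(8*I*pi/9) + 4*exp(2*I*pi/9) + 6*exp(2*I*pi/3) + 9*exp(4*I*pi/9)) + (7) + (14 + 6*exp(-4*I*pi/9) + 9*exp(-2*I*pi/9) + 6*exp(-2*I*pi/3) + 4*exp(-8*I*pi/9) + 4*exp(8*I*pi/9) + 6*exp(2*I*pi/3) + 9*exp(2*I*pi/9) + 6*exp(4*I*pi/9)) + (14 + 6*exp(-2*I*pi/3) + 4*exp(-4*I*pi/9) + 6*exp(-2*I*pi/9) + 9*exp(-8*I*pi/9) + 9*exp(8*I*pi/9) + 6*exp(2*I*pi/9) + 4*exp(4*I*pi/9) + 6*exp(2*I*pi/3))] = 126/9 = 14.
(Exp terms are combined using exp(i*s)*conj(exp(i*t)) = exp(i*(s-t)), and sums of them are collapsed using the identity that for every m > 1 the m distinct m-th roots of unity sum to 0, e.g. 1 + exp(2*I*pi/3) + exp(-2*I*pi/3) = 0.)
A character is irreducible iff <chi, chi> = 1, so this representation is reducible.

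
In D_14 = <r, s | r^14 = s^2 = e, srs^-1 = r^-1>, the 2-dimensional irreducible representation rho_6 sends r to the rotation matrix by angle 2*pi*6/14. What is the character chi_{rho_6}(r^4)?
chi_{rho_6}(r^4) = 2*cos(2*pi*6*4/14) = -2*cos(3*pi/7)

Derivation: rho_6(r^4) is rotation by angle 2*pi*6*4/14, whose trace is 2*cos(2*pi*6*4/14) = -2*cos(3*pi/7).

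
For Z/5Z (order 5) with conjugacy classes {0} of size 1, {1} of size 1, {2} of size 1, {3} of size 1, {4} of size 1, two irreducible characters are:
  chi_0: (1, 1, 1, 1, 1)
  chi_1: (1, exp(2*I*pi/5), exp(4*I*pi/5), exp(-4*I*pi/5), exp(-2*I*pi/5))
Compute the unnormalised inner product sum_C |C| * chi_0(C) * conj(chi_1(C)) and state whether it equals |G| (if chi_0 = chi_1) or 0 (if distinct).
Sum = 0; so <chi_0, chi_1> = 0 (distinct irreducibles are orthogonal).

Explanation: Compute term by term over conjugacy classes (|C| * chi_0(C) * conj(chi_1(C))):
  1*(1)*conj(1) + 1*(1)*conj(exp(2*I*pi/5)) + 1*(1)*conj(exp(4*I*pi/5)) + 1*(1)*conj(exp(-4*I*pi/5)) + 1*(1)*conj(exp(-2*I*pi/5))
  = (1) + (exp(-2*I*pi/5)) + (exp(-4*I*pi/5)) + (exp(4*I*pi/5)) + (exp(2*I*pi/5))
  = 0.
(Exp terms are combined using exp(i*s)*conj(exp(i*t)) = exp(i*(s-t)), and sums of them are collapsed using the identity that for every m > 1 the m distinct m-th roots of unity sum to 0, e.g. 1 + exp(2*I*pi/3) + exp(-2*I*pi/3) = 0.)
Dividing by |G| = 5 gives 0/5 = 0, matching the row-orthogonality relation <chi_0, chi_1> = [chi_0 = chi_1].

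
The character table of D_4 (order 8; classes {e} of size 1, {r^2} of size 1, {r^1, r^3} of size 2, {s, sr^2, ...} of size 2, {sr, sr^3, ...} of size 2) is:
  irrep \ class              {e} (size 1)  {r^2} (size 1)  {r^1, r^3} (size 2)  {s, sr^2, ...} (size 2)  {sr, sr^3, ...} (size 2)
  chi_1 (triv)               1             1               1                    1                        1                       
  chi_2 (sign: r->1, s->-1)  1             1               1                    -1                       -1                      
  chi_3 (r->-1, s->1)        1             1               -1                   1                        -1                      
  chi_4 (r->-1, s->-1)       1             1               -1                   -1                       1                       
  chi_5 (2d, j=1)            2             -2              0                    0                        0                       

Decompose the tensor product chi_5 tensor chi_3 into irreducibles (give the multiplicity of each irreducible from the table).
chi_5 tensor chi_3 = chi_5 (all other irreducibles have multiplicity 0).

Why: The character of a tensor product is the pointwise product (chi_5 * chi_3)(C) = chi_5(C) * chi_3(C):
  {e}: (2)*(1), {r^2}: (-2)*(1), {r^1, r^3}: (0)*(-1), {s, sr^2, ...}: (0)*(1), {sr, sr^3, ...}: (0)*(-1)
so (chi_5 * chi_3) takes values
  {e} -> 2, {r^2} -> -2, {r^1, r^3} -> 0, {s, sr^2, ...} -> 0, {sr, sr^3, ...} -> 0.
Now take the inner product of this character with each irreducible chi from the table, <chi_5*chi_3, chi> = (1/8) sum_C |C| (chi_5*chi_3)(C) conj(chi(C)):
  <chi_5*chi_3, chi_1> = (1/8)[1*(2)*conj(1) + 1*(-2)*conj(1) + 2*(0)*conj(1) + 2*(0)*conj(1) + 2*(0)*conj(1)]
      = (1/8)[(2) + (-2) + (0) + (0) + (0)] = 0/8 = 0
  <chi_5*chi_3, chi_2> = (1/8)[1*(2)*conj(1) + 1*(-2)*conj(1) + 2*(0)*conj(1) + 2*(0)*conj(-1) + 2*(0)*conj(-1)]
      = (1/8)[(2) + (-2) + (0) + (0) + (0)] = 0/8 = 0
  <chi_5*chi_3, chi_3> = (1/8)[1*(2)*conj(1) + 1*(-2)*conj(1) + 2*(0)*conj(-1) + 2*(0)*conj(1) + 2*(0)*conj(-1)]
      = (1/8)[(2) + (-2) + (0) + (0) + (0)] = 0/8 = 0
  <chi_5*chi_3, chi_4> = (1/8)[1*(2)*conj(1) + 1*(-2)*conj(1) + 2*(0)*conj(-1) + 2*(0)*conj(-1) + 2*(0)*conj(1)]
      = (1/8)[(2) + (-2) + (0) + (0) + (0)] = 0/8 = 0
  <chi_5*chi_3, chi_5> = (1/8)[1*(2)*conj(2) + 1*(-2)*conj(-2) + 2*(0)*conj(0) + 2*(0)*conj(0) + 2*(0)*conj(0)]
      = (1/8)[(4) + (4) + (0) + (0) + (0)] = 8/8 = 1
Hence the multiplicities are chi_5: 1. Dimension check: dim(chi_5)*dim(chi_3) = 2*1 = 2 and sum (mult * dim) = 1*2 = 2.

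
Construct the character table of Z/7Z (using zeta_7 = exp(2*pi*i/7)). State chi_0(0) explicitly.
Character table of Z/7Z (irreps indexed chi_0,...,chi_6 with chi_k(m) = zeta_7^(k*m), zeta_7 = exp(2*pi*i/7)):
  irrep \ class  {0} (size 1)  {1} (size 1)    {2} (size 1)    {3} (size 1)    {4} (size 1)    {5} (size 1)    {6} (size 1)  
  chi_0          1             1               1               1               1               1               1             
  chi_1          1             exp(2*I*pi/7)   exp(4*I*pi/7)   exp(6*I*pi/7)   exp(-6*I*pi/7)  exp(-4*I*pi/7)  exp(-2*I*pi/7)
  chi_2          1             exp(4*I*pi/7)   exp(-6*I*pi/7)  exp(-2*I*pi/7)  exp(2*I*pi/7)   exp(6*I*pi/7)   exp(-4*I*pi/7)
  chi_3          1             exp(6*I*pi/7)   exp(-2*I*pi/7)  exp(4*I*pi/7)   exp(-4*I*pi/7)  exp(2*I*pi/7)   exp(-6*I*pi/7)
  chi_4          1             exp(-6*I*pi/7)  exp(2*I*pi/7)   exp(-4*I*pi/7)  exp(4*I*pi/7)   exp(-2*I*pi/7)  exp(6*I*pi/7) 
  chi_5          1             exp(-4*I*pi/7)  exp(6*I*pi/7)   exp(2*I*pi/7)   exp(-2*I*pi/7)  exp(-6*I*pi/7)  exp(4*I*pi/7) 
  chi_6          1             exp(-2*I*pi/7)  exp(-4*I*pi/7)  exp(-6*I*pi/7)  exp(6*I*pi/7)   exp(4*I*pi/7)   exp(2*I*pi/7) 

Spot check: chi_0(0) = zeta_7^(0*0) = zeta_7^0 = 1.

Justification: Z/7Z is abelian, so all 7 irreducible complex representations are 1-dimensional. They are given by chi_k(m) = zeta_7^(k*m) for k = 0,...,6. Row orthogonality: sum_m chi_k(m) conj(chi_l(m)) = 7 * [k = l].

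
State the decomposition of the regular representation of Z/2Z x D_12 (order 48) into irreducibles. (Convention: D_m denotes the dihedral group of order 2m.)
Each irreducible V_i of dimension d_i appears with multiplicity d_i, i.e. rho_reg = (direct sum over all irreducibles V_i) d_i V_i. The irreducible dimensions for Z/2Z x D_12 are 1, 1, 1, 1, 1, 1, 1, 1, 2, 2, 2, 2, 2, 2, 2, 2, 2, 2: 8 irreducibles of dimension 1, each with multiplicity 1; 10 irreducibles of dimension 2, each with multiplicity 2. Total dimension 8*1*1 + 10*2*2 = 48 = |G|.

Explanation: General theorem: in the regular representation of a finite group G, each irreducible appears with multiplicity equal to its dimension. Check: dim(rho_reg) = sum d_i^2 = 1 + 1 + 1 + 1 + 1 + 1 + 1 + 1 + 4 + 4 + 4 + 4 + 4 + 4 + 4 + 4 + 4 + 4 = 48 = |G|.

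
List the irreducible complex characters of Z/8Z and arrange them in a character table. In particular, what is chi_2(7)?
Character table of Z/8Z (irreps indexed chi_0,...,chi_7 with chi_k(m) = zeta_8^(k*m), zeta_8 = exp(2*pi*i/8)):
  irrep \ class  {0} (size 1)  {1} (size 1)    {2} (size 1)  {3} (size 1)    {4} (size 1)  {5} (size 1)    {6} (size 1)  {7} (size 1)  
  chi_0          1             1               1             1               1             1               1             1             
  chi_1          1             exp(I*pi/4)     I             exp(3*I*pi/4)   -1            exp(-3*I*pi/4)  -I            exp(-I*pi/4)  
  chi_2          1             I               -1            -I              1             I               -1            -I            
  chi_3          1             exp(3*I*pi/4)   -I            exp(I*pi/4)     -1            exp(-I*pi/4)    I             exp(-3*I*pi/4)
  chi_4          1             -1              1             -1              1             -1              1             -1            
  chi_5          1             exp(-3*I*pi/4)  I             exp(-I*pi/4)    -1            exp(I*pi/4)     -I            exp(3*I*pi/4) 
  chi_6          1             -I              -1            I               1             -I              -1            I             
  chi_7          1             exp(-I*pi/4)    -I            exp(-3*I*pi/4)  -1            exp(3*I*pi/4)   I             exp(I*pi/4)   

Spot check: chi_2(7) = zeta_8^(2*7) = zeta_8^14 = -I.

Z/8Z is abelian, so all 8 irreducible complex representations are 1-dimensional. They are given by chi_k(m) = zeta_8^(k*m) for k = 0,...,7. Row orthogonality: sum_m chi_k(m) conj(chi_l(m)) = 8 * [k = l].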